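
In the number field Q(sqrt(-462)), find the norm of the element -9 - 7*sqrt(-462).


N(a + b*sqrt(d)) = a^2 - d*b^2
= (-9)^2 - (-462)*(-7)^2
= 81 + 22638
= 22719

22719


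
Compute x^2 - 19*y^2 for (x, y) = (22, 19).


x^2 - d*y^2
= 22^2 - 19*19^2
= 484 - 6859
= -6375

-6375


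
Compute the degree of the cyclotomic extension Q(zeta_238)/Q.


The degree equals Euler's totient phi(238).
238 = 2 * 7 * 17
phi(238) = 96

96


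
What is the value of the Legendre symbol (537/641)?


p = 641 is prime, so compute (537/641) with the reciprocity algorithm (Jacobi-symbol steps: pull out 2s via (2/n), flip via reciprocity, reduce):
  reciprocity: (537/641) -> +(641/537)
  reduce: (104/537)
  pull out 2: (2/537) = +1  (since 537 mod 8 = 1)
  pull out 2: (2/537) = +1  (since 537 mod 8 = 1)
  pull out 2: (2/537) = +1  (since 537 mod 8 = 1)
  reciprocity: (13/537) -> +(537/13)
  reduce: (4/13)
  pull out 2: (2/13) = -1  (since 13 mod 8 = 5)
  pull out 2: (2/13) = -1  (since 13 mod 8 = 5)
  (1/13) = 1
Product of signs = 1
(537/641) = 1

1


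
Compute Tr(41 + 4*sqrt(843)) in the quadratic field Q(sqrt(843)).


Tr(a + b*sqrt(d)) = (a + b*sqrt(d)) + (a - b*sqrt(d)) = 2a
= 2 * (41)
= 82

82


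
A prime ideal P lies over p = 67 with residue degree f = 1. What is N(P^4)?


N(P^a) = p^(a*f)
= 67^(4*1)
= 67^4
= 20151121

20151121


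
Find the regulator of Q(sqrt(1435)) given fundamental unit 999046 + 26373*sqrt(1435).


epsilon = 999046 + 26373*sqrt(1435)
= 1.9981e+06
R = ln(1.9981e+06)
= 14.5077

14.5077


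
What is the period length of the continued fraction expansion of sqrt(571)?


Run the CF algorithm for sqrt(571).
a_0 = floor(sqrt(571)) = 23; set m_0=0, q_0=1.
Recurrence: m' = q*a - m,  q' = (d - m'^2)/q,  a' = floor((a_0 + m')/q').
  step 1: m=23, q=42, a=1
  step 2: m=19, q=5, a=8
  step 3: m=21, q=26, a=1
  step 4: m=5, q=21, a=1
  step 5: m=16, q=15, a=2
  step 6: m=14, q=25, a=1
  step 7: m=11, q=18, a=1
  step 8: m=7, q=29, a=1
  step 9: m=22, q=3, a=15
  step 10: m=23, q=14, a=3
  step 11: m=19, q=15, a=2
  step 12: m=11, q=30, a=1
  step 13: m=19, q=7, a=6
  step 14: m=23, q=6, a=7
  step 15: m=19, q=35, a=1
  step 16: m=16, q=9, a=4
  step 17: m=20, q=19, a=2
  step 18: m=18, q=13, a=3
  step 19: m=21, q=10, a=4
  step 20: m=19, q=21, a=2
  step 21: m=23, q=2, a=23
  step 22: m=23, q=21, a=2
  step 23: m=19, q=10, a=4
  step 24: m=21, q=13, a=3
  step 25: m=18, q=19, a=2
  step 26: m=20, q=9, a=4
  step 27: m=16, q=35, a=1
  step 28: m=19, q=6, a=7
  step 29: m=23, q=7, a=6
  step 30: m=19, q=30, a=1
  step 31: m=11, q=15, a=2
  step 32: m=19, q=14, a=3
  step 33: m=23, q=3, a=15
  step 34: m=22, q=29, a=1
  step 35: m=7, q=18, a=1
  step 36: m=11, q=25, a=1
  step 37: m=14, q=15, a=2
  step 38: m=16, q=21, a=1
  step 39: m=5, q=26, a=1
  step 40: m=21, q=5, a=8
  step 41: m=19, q=42, a=1
  step 42: m=23, q=1, a=46
a_42 = 2*a_0 = 46, so the period closes here.
sqrt(571) = [23; 1, 8, 1, 1, 2, 1, 1, 1, 15, 3, 2, 1, 6, 7, 1, 4, 2, 3, 4, 2, 23, 2, 4, 3, 2, 4, 1, 7, 6, 1, 2, 3, 15, 1, 1, 1, 2, 1, 1, 8, 1, 46]
Period length = 42

42


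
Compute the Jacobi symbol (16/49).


Compute (16/49) via quadratic reciprocity:
  pull out 2: (2/49) = +1  (since 49 mod 8 = 1)
  pull out 2: (2/49) = +1  (since 49 mod 8 = 1)
  pull out 2: (2/49) = +1  (since 49 mod 8 = 1)
  pull out 2: (2/49) = +1  (since 49 mod 8 = 1)
  (1/49) = 1
Product of signs = 1

1


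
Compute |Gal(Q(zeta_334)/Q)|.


|Gal(Q(zeta_334)/Q)| = phi(334)
= 166

166


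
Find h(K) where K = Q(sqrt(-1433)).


K = Q(sqrt(-1433)). d mod 4 = 3, so D = disc(K) = 4d = -5732
h(K) equals the number of primitive reduced positive-definite forms (a, b, c) = a*x^2 + b*x*y + c*y^2 with b^2 - 4ac = D,
where reduced means |b| <= a <= c, with b >= 0 whenever |b| = a or a = c, and primitive means gcd(a, b, c) = 1.
Reduced forces 3a^2 <= |D| = 5732, so 1 <= a <= 43; b must have the parity of D, and c = (b^2 - D)/(4a) must be an integer >= a.
Enumerate a = 1..43, b in [-a, a]:
  a=1: (1, 0, 1433)  [1]
  a=2: (2, 2, 717)  [1]
  a=3: (3, -2, 478), (3, 2, 478)  [2]
  a=4..5: none
  a=6: (6, -2, 239), (6, 2, 239)  [2]
  a=7: (7, -6, 206), (7, 6, 206)  [2]
  a=8: none
  a=9: (9, -8, 161), (9, 8, 161)  [2]
  a=10..12: none
  a=13: (13, -12, 113), (13, 12, 113)  [2]
  a=14: (14, -6, 103), (14, 6, 103)  [2]
  a=15..17: none
  a=18: (18, -10, 81), (18, 10, 81)  [2]
  a=19: (19, -14, 78), (19, 14, 78)  [2]
  a=20: none
  a=21: (21, -20, 73), (21, -8, 69), (21, 8, 69), (21, 20, 73)  [4]
  a=22: none
  a=23: (23, -8, 63), (23, 8, 63)  [2]
  a=24..25: none
  a=26: (26, -14, 57), (26, 14, 57)  [2]
  a=27: (27, -10, 54), (27, 10, 54)  [2]
  a=28..36: none
  a=37: (37, -22, 42), (37, 22, 42)  [2]
  a=38: (38, -14, 39), (38, 14, 39)  [2]
  a=39: (39, -38, 46), (39, 38, 46)  [2]
  a=40: none
  a=41: (41, -34, 42), (41, 34, 42)  [2]
  a=42..43: none
Total reduced forms: 1 + 1 + 2 + 2 + 2 + 2 + 2 + 2 + 2 + 2 + 4 + 2 + 2 + 2 + 2 + 2 + 2 + 2 = 36
h = 36

36


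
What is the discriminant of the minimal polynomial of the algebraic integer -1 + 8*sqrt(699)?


The element -1 + 8*sqrt(699) has minimal polynomial:
x^2 + 2*x - 44735
Discriminant = (2)^2 - 4*(-44735)
= 4 + 178940
= 178944

178944


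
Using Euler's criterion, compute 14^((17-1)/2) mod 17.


p = 17 is prime and the exponent is (p-1)/2 = 8, so by Euler's criterion 14^8 = (14/17) = +1 or -1 mod 17.
Compute by square-and-multiply:
  8 = 8 (binary 1000)
  Repeated squaring mod 17: 14^1 = 14, 14^2 = 9, 14^4 = 13, 14^8 = 16
  14^8 = 16 mod 17
Result 16 = p - 1 = -1 mod 17: 14 is a quadratic non-residue mod 17. As a residue in [0, p-1] the value is 16.
14^8 mod 17 = 16

16


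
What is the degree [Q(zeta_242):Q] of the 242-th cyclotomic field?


The degree equals Euler's totient phi(242).
242 = 2 * 11^2
phi(242) = 110

110


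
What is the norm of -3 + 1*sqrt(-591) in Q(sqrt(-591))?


N(a + b*sqrt(d)) = a^2 - d*b^2
= (-3)^2 - (-591)*(1)^2
= 9 + 591
= 600

600


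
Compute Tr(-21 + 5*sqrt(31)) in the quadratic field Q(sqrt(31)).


Tr(a + b*sqrt(d)) = (a + b*sqrt(d)) + (a - b*sqrt(d)) = 2a
= 2 * (-21)
= -42

-42


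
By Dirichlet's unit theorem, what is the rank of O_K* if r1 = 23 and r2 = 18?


By Dirichlet's unit theorem:
rank = r1 + r2 - 1
= 23 + 18 - 1
= 40

40


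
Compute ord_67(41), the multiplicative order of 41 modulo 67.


We want ord_67(41), the smallest k >= 1 with 41^k = 1 mod 67.
n = 67 = 67, phi(67) = 66; the order divides phi(n).
Divisors of 66: 1, 2, 3, 6, 11, 22, 33, 66
Repeated squaring mod 67: 41^1 = 41, 41^2 = 6, 41^4 = 36, 41^8 = 23, 41^16 = 60, 41^32 = 49, 41^64 = 56
Test divisors in increasing order:
  k=1: 41^1 = 41 mod 67
  k=2: 41^2 = 6 mod 67
  k=3: 41^3 = 6 * 41 = 45 mod 67
  k=6: 41^6 = 36 * 6 = 15 mod 67
  k=11: 41^11 = 23 * 6 * 41 = 30 mod 67
  k=22: 41^22 = 60 * 36 * 6 = 29 mod 67
  k=33: 41^33 = 49 * 41 = 66 mod 67
  k=66: 41^66 = 56 * 6 = 1 mod 67  <- first divisor giving 1
Order = 66

66


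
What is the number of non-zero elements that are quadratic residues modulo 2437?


For prime p, the number of non-zero quadratic residues is (p-1)/2.
= (2437-1)/2
= 1218

1218


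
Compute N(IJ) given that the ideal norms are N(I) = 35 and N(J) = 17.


N(IJ) = N(I) * N(J)
= 35 * 17
= 595

595


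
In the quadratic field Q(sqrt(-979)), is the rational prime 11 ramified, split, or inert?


K = Q(sqrt(-979)). Since d mod 4 = 1, disc(K) = -979.
Check p | disc: -979 mod 11 = 0.
p divides disc, so p ramifies: (p) = P^2 with e=2, f=1, g=1.
Therefore p is ramified.

ramified


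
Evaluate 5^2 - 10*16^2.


x^2 - d*y^2
= 5^2 - 10*16^2
= 25 - 2560
= -2535

-2535


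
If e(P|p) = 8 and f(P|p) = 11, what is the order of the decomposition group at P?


|D_P| = e * f
= 8 * 11
= 88

88


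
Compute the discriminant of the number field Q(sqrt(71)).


For K = Q(sqrt(d)) with d squarefree: disc(K) = d if d = 1 mod 4, and disc(K) = 4d if d = 2 or 3 mod 4.
Here d = 71, and d mod 4 = 3.
d = 3 mod 4, not 1 (O_K = Z[sqrt(d)]), so disc(K) = 4d = 4 * (71) = 284

284


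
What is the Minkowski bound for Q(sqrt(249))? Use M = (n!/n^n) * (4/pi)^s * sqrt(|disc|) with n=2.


d = 249, d mod 4 = 1, so disc(K) = d = 249; |disc(K)| = 249
Real quadratic field, so n = 2, s = r2 = 0, r1 = 2
M = (n!/n^n) * (4/pi)^s * sqrt(|disc(K)|) = (2!/2^2) * (4/pi)^0 * sqrt(249)
= 0.5 * 1.000000 * 15.779734
= 7.8899

7.8899


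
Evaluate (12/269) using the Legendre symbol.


p = 269 is prime, so compute (12/269) with the reciprocity algorithm (Jacobi-symbol steps: pull out 2s via (2/n), flip via reciprocity, reduce):
  pull out 2: (2/269) = -1  (since 269 mod 8 = 5)
  pull out 2: (2/269) = -1  (since 269 mod 8 = 5)
  reciprocity: (3/269) -> +(269/3)
  reduce: (2/3)
  pull out 2: (2/3) = -1  (since 3 mod 8 = 3)
  (1/3) = 1
Product of signs = -1
(12/269) = -1

-1


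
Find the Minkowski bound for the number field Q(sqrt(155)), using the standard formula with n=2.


d = 155, d mod 4 = 3, so disc(K) = 4d = 620; |disc(K)| = 620
Real quadratic field, so n = 2, s = r2 = 0, r1 = 2
M = (n!/n^n) * (4/pi)^s * sqrt(|disc(K)|) = (2!/2^2) * (4/pi)^0 * sqrt(620)
= 0.5 * 1.000000 * 24.899799
= 12.4499

12.4499


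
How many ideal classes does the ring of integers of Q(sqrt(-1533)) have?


K = Q(sqrt(-1533)). d mod 4 = 3, so D = disc(K) = 4d = -6132
h(K) equals the number of primitive reduced positive-definite forms (a, b, c) = a*x^2 + b*x*y + c*y^2 with b^2 - 4ac = D,
where reduced means |b| <= a <= c, with b >= 0 whenever |b| = a or a = c, and primitive means gcd(a, b, c) = 1.
Reduced forces 3a^2 <= |D| = 6132, so 1 <= a <= 45; b must have the parity of D, and c = (b^2 - D)/(4a) must be an integer >= a.
Enumerate a = 1..45, b in [-a, a]:
  a=1: (1, 0, 1533)  [1]
  a=2: (2, 2, 767)  [1]
  a=3: (3, 0, 511)  [1]
  a=4..5: none
  a=6: (6, 6, 257)  [1]
  a=7: (7, 0, 219)  [1]
  a=8..12: none
  a=13: (13, -2, 118), (13, 2, 118)  [2]
  a=14: (14, 14, 113)  [1]
  a=15..18: none
  a=19: (19, -10, 82), (19, 10, 82)  [2]
  a=20: none
  a=21: (21, 0, 73)  [1]
  a=22: none
  a=23: (23, -20, 71), (23, 20, 71)  [2]
  a=24..25: none
  a=26: (26, -2, 59), (26, 2, 59)  [2]
  a=27..28: none
  a=29: (29, -4, 53), (29, 4, 53)  [2]
  a=30..36: none
  a=37: (37, -26, 46), (37, 26, 46)  [2]
  a=38: (38, -10, 41), (38, 10, 41)  [2]
  a=39: (39, -24, 43), (39, 24, 43)  [2]
  a=40..41: none
  a=42: (42, 42, 47)  [1]
  a=43..45: none
Total reduced forms: 1 + 1 + 1 + 1 + 1 + 2 + 1 + 2 + 1 + 2 + 2 + 2 + 2 + 2 + 2 + 1 = 24
h = 24

24


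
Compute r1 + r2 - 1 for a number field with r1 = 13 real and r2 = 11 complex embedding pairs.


By Dirichlet's unit theorem:
rank = r1 + r2 - 1
= 13 + 11 - 1
= 23

23


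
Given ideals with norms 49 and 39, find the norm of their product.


N(IJ) = N(I) * N(J)
= 49 * 39
= 1911

1911


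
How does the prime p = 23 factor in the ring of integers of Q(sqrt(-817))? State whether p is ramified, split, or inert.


K = Q(sqrt(-817)). Since d mod 4 = 3, disc(K) = -3268.
Check p | disc: -3268 mod 23 = 21.
p does not divide disc. Compute Legendre symbol (d/p):
11^((23-1)/2) mod 23 = -1
(d/p) = -1, so p is inert: (p) stays prime with e=1, f=2, g=1.
Therefore p is inert.

inert


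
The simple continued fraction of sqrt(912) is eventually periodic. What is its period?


Run the CF algorithm for sqrt(912).
a_0 = floor(sqrt(912)) = 30; set m_0=0, q_0=1.
Recurrence: m' = q*a - m,  q' = (d - m'^2)/q,  a' = floor((a_0 + m')/q').
  step 1: m=30, q=12, a=5
  step 2: m=30, q=1, a=60
a_2 = 2*a_0 = 60, so the period closes here.
sqrt(912) = [30; 5, 60]
Period length = 2

2


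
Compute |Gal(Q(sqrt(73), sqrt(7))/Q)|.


The 2 square roots of distinct primes are multiplicatively independent over Q,
so [K:Q] = 2^2 and Gal(K/Q) is isomorphic to (Z/2Z)^2.
|Gal| = 2^2 = 4

4


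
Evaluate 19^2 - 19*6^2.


x^2 - d*y^2
= 19^2 - 19*6^2
= 361 - 684
= -323

-323


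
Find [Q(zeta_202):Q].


The degree equals Euler's totient phi(202).
202 = 2 * 101
phi(202) = 100

100


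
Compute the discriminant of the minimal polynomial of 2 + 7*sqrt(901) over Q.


The element 2 + 7*sqrt(901) has minimal polynomial:
x^2 - 4*x - 44145
Discriminant = (-4)^2 - 4*(-44145)
= 16 + 176580
= 176596

176596


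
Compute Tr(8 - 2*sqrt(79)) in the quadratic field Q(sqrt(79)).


Tr(a + b*sqrt(d)) = (a + b*sqrt(d)) + (a - b*sqrt(d)) = 2a
= 2 * (8)
= 16

16


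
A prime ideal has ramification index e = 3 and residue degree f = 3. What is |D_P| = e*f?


|D_P| = e * f
= 3 * 3
= 9

9


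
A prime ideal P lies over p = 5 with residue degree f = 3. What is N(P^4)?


N(P^a) = p^(a*f)
= 5^(4*3)
= 5^12
= 244140625

244140625


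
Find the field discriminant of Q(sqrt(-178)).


For K = Q(sqrt(d)) with d squarefree: disc(K) = d if d = 1 mod 4, and disc(K) = 4d if d = 2 or 3 mod 4.
Here d = -178, and d mod 4 = 2.
d = 2 mod 4, not 1 (O_K = Z[sqrt(d)]), so disc(K) = 4d = 4 * (-178) = -712

-712


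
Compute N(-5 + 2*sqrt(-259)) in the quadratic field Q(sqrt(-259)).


N(a + b*sqrt(d)) = a^2 - d*b^2
= (-5)^2 - (-259)*(2)^2
= 25 + 1036
= 1061

1061


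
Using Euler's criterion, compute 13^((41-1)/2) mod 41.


p = 41 is prime and the exponent is (p-1)/2 = 20, so by Euler's criterion 13^20 = (13/41) = +1 or -1 mod 41.
Compute by square-and-multiply:
  20 = 16 + 4 (binary 10100)
  Repeated squaring mod 41: 13^1 = 13, 13^2 = 5, 13^4 = 25, 13^8 = 10, 13^16 = 18
  13^20 = 13^16 * 13^4 = 18 * 25 mod 41
    18 * 25 = 450 = 40 mod 41
  13^20 = 40 mod 41
Result 40 = p - 1 = -1 mod 41: 13 is a quadratic non-residue mod 41. As a residue in [0, p-1] the value is 40.
13^20 mod 41 = 40

40


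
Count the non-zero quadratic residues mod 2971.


For prime p, the number of non-zero quadratic residues is (p-1)/2.
= (2971-1)/2
= 1485

1485


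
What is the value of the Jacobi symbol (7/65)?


Compute (7/65) via quadratic reciprocity:
  reciprocity: (7/65) -> +(65/7)
  reduce: (2/7)
  pull out 2: (2/7) = +1  (since 7 mod 8 = 7)
  (1/7) = 1
Product of signs = 1

1


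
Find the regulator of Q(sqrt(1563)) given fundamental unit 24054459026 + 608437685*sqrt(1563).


epsilon = 24054459026 + 608437685*sqrt(1563)
= 4.8109e+10
R = ln(4.8109e+10)
= 24.5967

24.5967


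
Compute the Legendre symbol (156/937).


p = 937 is prime, so compute (156/937) with the reciprocity algorithm (Jacobi-symbol steps: pull out 2s via (2/n), flip via reciprocity, reduce):
  pull out 2: (2/937) = +1  (since 937 mod 8 = 1)
  pull out 2: (2/937) = +1  (since 937 mod 8 = 1)
  reciprocity: (39/937) -> +(937/39)
  reduce: (1/39)
  (1/39) = 1
Product of signs = 1
(156/937) = 1

1


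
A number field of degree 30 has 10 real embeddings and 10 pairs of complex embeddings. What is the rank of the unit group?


By Dirichlet's unit theorem:
rank = r1 + r2 - 1
= 10 + 10 - 1
= 19

19


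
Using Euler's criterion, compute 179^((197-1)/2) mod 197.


p = 197 is prime and the exponent is (p-1)/2 = 98, so by Euler's criterion 179^98 = (179/197) = +1 or -1 mod 197.
Compute by square-and-multiply:
  98 = 64 + 32 + 2 (binary 1100010)
  Repeated squaring mod 197: 179^1 = 179, 179^2 = 127, 179^4 = 172, 179^8 = 34, 179^16 = 171, 179^32 = 85, 179^64 = 133
  179^98 = 179^64 * 179^32 * 179^2 = 133 * 85 * 127 mod 197
    133 * 85 = 11305 = 76 mod 197
    76 * 127 = 9652 = 196 mod 197
  179^98 = 196 mod 197
Result 196 = p - 1 = -1 mod 197: 179 is a quadratic non-residue mod 197. As a residue in [0, p-1] the value is 196.
179^98 mod 197 = 196

196


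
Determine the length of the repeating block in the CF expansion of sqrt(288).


Run the CF algorithm for sqrt(288).
a_0 = floor(sqrt(288)) = 16; set m_0=0, q_0=1.
Recurrence: m' = q*a - m,  q' = (d - m'^2)/q,  a' = floor((a_0 + m')/q').
  step 1: m=16, q=32, a=1
  step 2: m=16, q=1, a=32
a_2 = 2*a_0 = 32, so the period closes here.
sqrt(288) = [16; 1, 32]
Period length = 2

2


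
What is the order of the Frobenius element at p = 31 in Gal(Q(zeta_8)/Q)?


The Frobenius at p in Gal(Q(zeta_n)/Q) = (Z/nZ)* is the class of p, so its order is ord_8(31), the smallest k >= 1 with 31^k = 1 mod 8.
n = 8 = 2^3, phi(8) = 4; the order divides phi(n).
Divisors of 4: 1, 2, 4
Repeated squaring mod 8: 31^1 = 7, 31^2 = 1, 31^4 = 1
Test divisors in increasing order:
  k=1: 31^1 = 7 mod 8
  k=2: 31^2 = 1 mod 8  <- first divisor giving 1
Order = 2

2


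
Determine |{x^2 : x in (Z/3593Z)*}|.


For prime p, the number of non-zero quadratic residues is (p-1)/2.
= (3593-1)/2
= 1796

1796


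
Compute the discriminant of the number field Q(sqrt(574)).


For K = Q(sqrt(d)) with d squarefree: disc(K) = d if d = 1 mod 4, and disc(K) = 4d if d = 2 or 3 mod 4.
Here d = 574, and d mod 4 = 2.
d = 2 mod 4, not 1 (O_K = Z[sqrt(d)]), so disc(K) = 4d = 4 * (574) = 2296

2296


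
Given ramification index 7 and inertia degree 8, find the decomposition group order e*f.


|D_P| = e * f
= 7 * 8
= 56

56


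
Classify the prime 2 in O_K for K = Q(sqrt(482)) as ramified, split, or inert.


K = Q(sqrt(482)). Since d mod 4 = 2, disc(K) = 1928.
Check p | disc: 1928 mod 2 = 0.
p divides disc, so p ramifies: (p) = P^2 with e=2, f=1, g=1.
Therefore p is ramified.

ramified


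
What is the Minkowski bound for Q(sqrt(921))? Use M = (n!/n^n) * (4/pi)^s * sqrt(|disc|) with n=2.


d = 921, d mod 4 = 1, so disc(K) = d = 921; |disc(K)| = 921
Real quadratic field, so n = 2, s = r2 = 0, r1 = 2
M = (n!/n^n) * (4/pi)^s * sqrt(|disc(K)|) = (2!/2^2) * (4/pi)^0 * sqrt(921)
= 0.5 * 1.000000 * 30.347982
= 15.1740

15.1740


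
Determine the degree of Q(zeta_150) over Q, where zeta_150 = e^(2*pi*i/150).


The degree equals Euler's totient phi(150).
150 = 2 * 3 * 5^2
phi(150) = 40

40


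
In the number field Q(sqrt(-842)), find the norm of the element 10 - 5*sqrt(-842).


N(a + b*sqrt(d)) = a^2 - d*b^2
= (10)^2 - (-842)*(-5)^2
= 100 + 21050
= 21150

21150


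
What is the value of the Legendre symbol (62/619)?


p = 619 is prime, so compute (62/619) with the reciprocity algorithm (Jacobi-symbol steps: pull out 2s via (2/n), flip via reciprocity, reduce):
  pull out 2: (2/619) = -1  (since 619 mod 8 = 3)
  reciprocity: (31/619) -> -(619/31)
  reduce: (30/31)
  pull out 2: (2/31) = +1  (since 31 mod 8 = 7)
  reciprocity: (15/31) -> -(31/15)
  reduce: (1/15)
  (1/15) = 1
Product of signs = -1
(62/619) = -1

-1


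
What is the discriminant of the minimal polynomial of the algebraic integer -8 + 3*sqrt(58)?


The element -8 + 3*sqrt(58) has minimal polynomial:
x^2 + 16*x - 458
Discriminant = (16)^2 - 4*(-458)
= 256 + 1832
= 2088

2088


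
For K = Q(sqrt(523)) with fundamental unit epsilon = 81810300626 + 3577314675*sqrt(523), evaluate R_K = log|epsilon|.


epsilon = 81810300626 + 3577314675*sqrt(523)
= 1.6362e+11
R = ln(1.6362e+11)
= 25.8208

25.8208


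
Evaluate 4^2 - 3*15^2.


x^2 - d*y^2
= 4^2 - 3*15^2
= 16 - 675
= -659

-659


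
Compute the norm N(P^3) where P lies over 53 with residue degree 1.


N(P^a) = p^(a*f)
= 53^(3*1)
= 53^3
= 148877

148877


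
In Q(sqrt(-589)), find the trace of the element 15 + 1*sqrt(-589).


Tr(a + b*sqrt(d)) = (a + b*sqrt(d)) + (a - b*sqrt(d)) = 2a
= 2 * (15)
= 30

30


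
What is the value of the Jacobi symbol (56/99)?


Compute (56/99) via quadratic reciprocity:
  pull out 2: (2/99) = -1  (since 99 mod 8 = 3)
  pull out 2: (2/99) = -1  (since 99 mod 8 = 3)
  pull out 2: (2/99) = -1  (since 99 mod 8 = 3)
  reciprocity: (7/99) -> -(99/7)
  reduce: (1/7)
  (1/7) = 1
Product of signs = 1

1


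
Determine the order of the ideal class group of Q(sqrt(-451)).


K = Q(sqrt(-451)). d mod 4 = 1, so D = disc(K) = d = -451
h(K) equals the number of primitive reduced positive-definite forms (a, b, c) = a*x^2 + b*x*y + c*y^2 with b^2 - 4ac = D,
where reduced means |b| <= a <= c, with b >= 0 whenever |b| = a or a = c, and primitive means gcd(a, b, c) = 1.
Reduced forces 3a^2 <= |D| = 451, so 1 <= a <= 12; b must have the parity of D, and c = (b^2 - D)/(4a) must be an integer >= a.
Enumerate a = 1..12, b in [-a, a]:
  a=1: (1, 1, 113)  [1]
  a=2..4: none
  a=5: (5, -3, 23), (5, 3, 23)  [2]
  a=6: none
  a=7: (7, -5, 17), (7, 5, 17)  [2]
  a=8..10: none
  a=11: (11, 11, 13)  [1]
  a=12: none
Total reduced forms: 1 + 2 + 2 + 1 = 6
h = 6

6


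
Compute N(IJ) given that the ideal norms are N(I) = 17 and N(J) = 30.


N(IJ) = N(I) * N(J)
= 17 * 30
= 510

510


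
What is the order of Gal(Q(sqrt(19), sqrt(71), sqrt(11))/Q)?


The 3 square roots of distinct primes are multiplicatively independent over Q,
so [K:Q] = 2^3 and Gal(K/Q) is isomorphic to (Z/2Z)^3.
|Gal| = 2^3 = 8

8


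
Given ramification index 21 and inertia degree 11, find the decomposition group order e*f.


|D_P| = e * f
= 21 * 11
= 231

231


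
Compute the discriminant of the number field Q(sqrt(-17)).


For K = Q(sqrt(d)) with d squarefree: disc(K) = d if d = 1 mod 4, and disc(K) = 4d if d = 2 or 3 mod 4.
Here d = -17, and d mod 4 = 3.
d = 3 mod 4, not 1 (O_K = Z[sqrt(d)]), so disc(K) = 4d = 4 * (-17) = -68

-68


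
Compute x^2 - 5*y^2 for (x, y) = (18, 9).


x^2 - d*y^2
= 18^2 - 5*9^2
= 324 - 405
= -81

-81


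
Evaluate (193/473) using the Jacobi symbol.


Compute (193/473) via quadratic reciprocity:
  reciprocity: (193/473) -> +(473/193)
  reduce: (87/193)
  reciprocity: (87/193) -> +(193/87)
  reduce: (19/87)
  reciprocity: (19/87) -> -(87/19)
  reduce: (11/19)
  reciprocity: (11/19) -> -(19/11)
  reduce: (8/11)
  pull out 2: (2/11) = -1  (since 11 mod 8 = 3)
  pull out 2: (2/11) = -1  (since 11 mod 8 = 3)
  pull out 2: (2/11) = -1  (since 11 mod 8 = 3)
  (1/11) = 1
Product of signs = -1

-1


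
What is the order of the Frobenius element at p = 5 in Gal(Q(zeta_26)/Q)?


The Frobenius at p in Gal(Q(zeta_n)/Q) = (Z/nZ)* is the class of p, so its order is ord_26(5), the smallest k >= 1 with 5^k = 1 mod 26.
n = 26 = 2 * 13, phi(26) = 12; the order divides phi(n).
Divisors of 12: 1, 2, 3, 4, 6, 12
Repeated squaring mod 26: 5^1 = 5, 5^2 = 25, 5^4 = 1, 5^8 = 1
Test divisors in increasing order:
  k=1: 5^1 = 5 mod 26
  k=2: 5^2 = 25 mod 26
  k=3: 5^3 = 25 * 5 = 21 mod 26
  k=4: 5^4 = 1 mod 26  <- first divisor giving 1
Order = 4

4


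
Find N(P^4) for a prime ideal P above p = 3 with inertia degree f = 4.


N(P^a) = p^(a*f)
= 3^(4*4)
= 3^16
= 43046721

43046721


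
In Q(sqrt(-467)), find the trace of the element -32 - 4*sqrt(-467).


Tr(a + b*sqrt(d)) = (a + b*sqrt(d)) + (a - b*sqrt(d)) = 2a
= 2 * (-32)
= -64

-64


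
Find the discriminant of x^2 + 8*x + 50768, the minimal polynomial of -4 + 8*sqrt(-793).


The element -4 + 8*sqrt(-793) has minimal polynomial:
x^2 + 8*x + 50768
Discriminant = (8)^2 - 4*(50768)
= 64 - 203072
= -203008

-203008


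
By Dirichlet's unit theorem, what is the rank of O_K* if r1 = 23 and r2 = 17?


By Dirichlet's unit theorem:
rank = r1 + r2 - 1
= 23 + 17 - 1
= 39

39


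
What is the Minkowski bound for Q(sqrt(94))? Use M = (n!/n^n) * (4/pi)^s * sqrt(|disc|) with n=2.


d = 94, d mod 4 = 2, so disc(K) = 4d = 376; |disc(K)| = 376
Real quadratic field, so n = 2, s = r2 = 0, r1 = 2
M = (n!/n^n) * (4/pi)^s * sqrt(|disc(K)|) = (2!/2^2) * (4/pi)^0 * sqrt(376)
= 0.5 * 1.000000 * 19.390719
= 9.6954

9.6954


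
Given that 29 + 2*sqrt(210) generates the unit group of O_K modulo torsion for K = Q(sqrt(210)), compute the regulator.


epsilon = 29 + 2*sqrt(210)
= 57.9828
R = ln(57.9828)
= 4.0601

4.0601


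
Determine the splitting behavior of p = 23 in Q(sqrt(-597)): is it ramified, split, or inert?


K = Q(sqrt(-597)). Since d mod 4 = 3, disc(K) = -2388.
Check p | disc: -2388 mod 23 = 4.
p does not divide disc. Compute Legendre symbol (d/p):
1^((23-1)/2) mod 23 = 1
(d/p) = 1, so p splits: (p) = P*P' with e=1, f=1, g=2.
Therefore p is split.

split


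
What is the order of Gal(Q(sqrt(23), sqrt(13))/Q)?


The 2 square roots of distinct primes are multiplicatively independent over Q,
so [K:Q] = 2^2 and Gal(K/Q) is isomorphic to (Z/2Z)^2.
|Gal| = 2^2 = 4

4


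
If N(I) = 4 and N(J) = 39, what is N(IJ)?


N(IJ) = N(I) * N(J)
= 4 * 39
= 156

156


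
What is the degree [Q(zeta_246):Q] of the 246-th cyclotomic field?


The degree equals Euler's totient phi(246).
246 = 2 * 3 * 41
phi(246) = 80

80


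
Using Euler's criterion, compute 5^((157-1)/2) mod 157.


p = 157 is prime and the exponent is (p-1)/2 = 78, so by Euler's criterion 5^78 = (5/157) = +1 or -1 mod 157.
Compute by square-and-multiply:
  78 = 64 + 8 + 4 + 2 (binary 1001110)
  Repeated squaring mod 157: 5^1 = 5, 5^2 = 25, 5^4 = 154, 5^8 = 9, 5^16 = 81, 5^32 = 124, 5^64 = 147
  5^78 = 5^64 * 5^8 * 5^4 * 5^2 = 147 * 9 * 154 * 25 mod 157
    147 * 9 = 1323 = 67 mod 157
    67 * 154 = 10318 = 113 mod 157
    113 * 25 = 2825 = 156 mod 157
  5^78 = 156 mod 157
Result 156 = p - 1 = -1 mod 157: 5 is a quadratic non-residue mod 157. As a residue in [0, p-1] the value is 156.
5^78 mod 157 = 156

156


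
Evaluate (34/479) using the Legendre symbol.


p = 479 is prime, so compute (34/479) with the reciprocity algorithm (Jacobi-symbol steps: pull out 2s via (2/n), flip via reciprocity, reduce):
  pull out 2: (2/479) = +1  (since 479 mod 8 = 7)
  reciprocity: (17/479) -> +(479/17)
  reduce: (3/17)
  reciprocity: (3/17) -> +(17/3)
  reduce: (2/3)
  pull out 2: (2/3) = -1  (since 3 mod 8 = 3)
  (1/3) = 1
Product of signs = -1
(34/479) = -1

-1


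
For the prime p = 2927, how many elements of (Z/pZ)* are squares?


For prime p, the number of non-zero quadratic residues is (p-1)/2.
= (2927-1)/2
= 1463

1463


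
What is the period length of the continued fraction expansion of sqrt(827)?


Run the CF algorithm for sqrt(827).
a_0 = floor(sqrt(827)) = 28; set m_0=0, q_0=1.
Recurrence: m' = q*a - m,  q' = (d - m'^2)/q,  a' = floor((a_0 + m')/q').
  step 1: m=28, q=43, a=1
  step 2: m=15, q=14, a=3
  step 3: m=27, q=7, a=7
  step 4: m=22, q=49, a=1
  step 5: m=27, q=2, a=27
  step 6: m=27, q=49, a=1
  step 7: m=22, q=7, a=7
  step 8: m=27, q=14, a=3
  step 9: m=15, q=43, a=1
  step 10: m=28, q=1, a=56
a_10 = 2*a_0 = 56, so the period closes here.
sqrt(827) = [28; 1, 3, 7, 1, 27, 1, 7, 3, 1, 56]
Period length = 10

10


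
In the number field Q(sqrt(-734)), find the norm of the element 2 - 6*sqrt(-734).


N(a + b*sqrt(d)) = a^2 - d*b^2
= (2)^2 - (-734)*(-6)^2
= 4 + 26424
= 26428

26428


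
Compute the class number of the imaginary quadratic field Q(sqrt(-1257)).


K = Q(sqrt(-1257)). d mod 4 = 3, so D = disc(K) = 4d = -5028
h(K) equals the number of primitive reduced positive-definite forms (a, b, c) = a*x^2 + b*x*y + c*y^2 with b^2 - 4ac = D,
where reduced means |b| <= a <= c, with b >= 0 whenever |b| = a or a = c, and primitive means gcd(a, b, c) = 1.
Reduced forces 3a^2 <= |D| = 5028, so 1 <= a <= 40; b must have the parity of D, and c = (b^2 - D)/(4a) must be an integer >= a.
Enumerate a = 1..40, b in [-a, a]:
  a=1: (1, 0, 1257)  [1]
  a=2: (2, 2, 629)  [1]
  a=3: (3, 0, 419)  [1]
  a=4..5: none
  a=6: (6, 6, 211)  [1]
  a=7..12: none
  a=13: (13, -4, 97), (13, 4, 97)  [2]
  a=14..16: none
  a=17: (17, -2, 74), (17, 2, 74)  [2]
  a=18: none
  a=19: (19, -8, 67), (19, 8, 67)  [2]
  a=20..22: none
  a=23: (23, -20, 59), (23, 20, 59)  [2]
  a=24..25: none
  a=26: (26, -22, 53), (26, 22, 53)  [2]
  a=27..30: none
  a=31: (31, -26, 46), (31, 26, 46)  [2]
  a=32..33: none
  a=34: (34, -2, 37), (34, 2, 37)  [2]
  a=35..37: none
  a=38: (38, -30, 39), (38, 30, 39)  [2]
  a=39..40: none
Total reduced forms: 1 + 1 + 1 + 1 + 2 + 2 + 2 + 2 + 2 + 2 + 2 + 2 = 20
h = 20

20


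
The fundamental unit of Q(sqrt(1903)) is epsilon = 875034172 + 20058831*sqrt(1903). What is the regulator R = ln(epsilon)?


epsilon = 875034172 + 20058831*sqrt(1903)
= 1.7501e+09
R = ln(1.7501e+09)
= 21.2829

21.2829


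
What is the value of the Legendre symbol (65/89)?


p = 89 is prime, so compute (65/89) with the reciprocity algorithm (Jacobi-symbol steps: pull out 2s via (2/n), flip via reciprocity, reduce):
  reciprocity: (65/89) -> +(89/65)
  reduce: (24/65)
  pull out 2: (2/65) = +1  (since 65 mod 8 = 1)
  pull out 2: (2/65) = +1  (since 65 mod 8 = 1)
  pull out 2: (2/65) = +1  (since 65 mod 8 = 1)
  reciprocity: (3/65) -> +(65/3)
  reduce: (2/3)
  pull out 2: (2/3) = -1  (since 3 mod 8 = 3)
  (1/3) = 1
Product of signs = -1
(65/89) = -1

-1


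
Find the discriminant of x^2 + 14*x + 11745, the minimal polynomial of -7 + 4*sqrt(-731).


The element -7 + 4*sqrt(-731) has minimal polynomial:
x^2 + 14*x + 11745
Discriminant = (14)^2 - 4*(11745)
= 196 - 46980
= -46784

-46784


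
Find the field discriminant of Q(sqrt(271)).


For K = Q(sqrt(d)) with d squarefree: disc(K) = d if d = 1 mod 4, and disc(K) = 4d if d = 2 or 3 mod 4.
Here d = 271, and d mod 4 = 3.
d = 3 mod 4, not 1 (O_K = Z[sqrt(d)]), so disc(K) = 4d = 4 * (271) = 1084

1084


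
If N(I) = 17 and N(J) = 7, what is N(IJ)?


N(IJ) = N(I) * N(J)
= 17 * 7
= 119

119


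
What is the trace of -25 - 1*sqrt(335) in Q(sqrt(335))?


Tr(a + b*sqrt(d)) = (a + b*sqrt(d)) + (a - b*sqrt(d)) = 2a
= 2 * (-25)
= -50

-50


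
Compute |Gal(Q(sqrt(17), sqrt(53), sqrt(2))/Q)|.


The 3 square roots of distinct primes are multiplicatively independent over Q,
so [K:Q] = 2^3 and Gal(K/Q) is isomorphic to (Z/2Z)^3.
|Gal| = 2^3 = 8

8


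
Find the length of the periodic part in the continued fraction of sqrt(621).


Run the CF algorithm for sqrt(621).
a_0 = floor(sqrt(621)) = 24; set m_0=0, q_0=1.
Recurrence: m' = q*a - m,  q' = (d - m'^2)/q,  a' = floor((a_0 + m')/q').
  step 1: m=24, q=45, a=1
  step 2: m=21, q=4, a=11
  step 3: m=23, q=23, a=2
  step 4: m=23, q=4, a=11
  step 5: m=21, q=45, a=1
  step 6: m=24, q=1, a=48
a_6 = 2*a_0 = 48, so the period closes here.
sqrt(621) = [24; 1, 11, 2, 11, 1, 48]
Period length = 6

6


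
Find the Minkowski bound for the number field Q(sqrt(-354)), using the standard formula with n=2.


d = -354, d mod 4 = 2, so disc(K) = 4d = -1416; |disc(K)| = 1416
Imaginary quadratic field, so n = 2, s = r2 = 1, r1 = 0
M = (n!/n^n) * (4/pi)^s * sqrt(|disc(K)|) = (2!/2^2) * (4/pi)^1 * sqrt(1416)
= 0.5 * 1.273240 * 37.629775
= 23.9559

23.9559


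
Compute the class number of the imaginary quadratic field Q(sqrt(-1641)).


K = Q(sqrt(-1641)). d mod 4 = 3, so D = disc(K) = 4d = -6564
h(K) equals the number of primitive reduced positive-definite forms (a, b, c) = a*x^2 + b*x*y + c*y^2 with b^2 - 4ac = D,
where reduced means |b| <= a <= c, with b >= 0 whenever |b| = a or a = c, and primitive means gcd(a, b, c) = 1.
Reduced forces 3a^2 <= |D| = 6564, so 1 <= a <= 46; b must have the parity of D, and c = (b^2 - D)/(4a) must be an integer >= a.
Enumerate a = 1..46, b in [-a, a]:
  a=1: (1, 0, 1641)  [1]
  a=2: (2, 2, 821)  [1]
  a=3: (3, 0, 547)  [1]
  a=4: none
  a=5: (5, -4, 329), (5, 4, 329)  [2]
  a=6: (6, 6, 275)  [1]
  a=7: (7, -4, 235), (7, 4, 235)  [2]
  a=8..9: none
  a=10: (10, -6, 165), (10, 6, 165)  [2]
  a=11: (11, -6, 150), (11, 6, 150)  [2]
  a=12: none
  a=13: (13, -12, 129), (13, 12, 129)  [2]
  a=14: (14, -10, 119), (14, 10, 119)  [2]
  a=15: (15, -6, 110), (15, 6, 110)  [2]
  a=16: none
  a=17: (17, -10, 98), (17, 10, 98)  [2]
  a=18..20: none
  a=21: (21, -18, 82), (21, 18, 82)  [2]
  a=22: (22, -6, 75), (22, 6, 75)  [2]
  a=23..24: none
  a=25: (25, -6, 66), (25, 6, 66)  [2]
  a=26: (26, -14, 65), (26, 14, 65)  [2]
  a=27..29: none
  a=30: (30, -6, 55), (30, 6, 55)  [2]
  a=31: (31, -16, 55), (31, 16, 55)  [2]
  a=32: none
  a=33: (33, -6, 50), (33, 6, 50)  [2]
  a=34: (34, -10, 49), (34, 10, 49)  [2]
  a=35: (35, -24, 51), (35, -4, 47), (35, 4, 47), (35, 24, 51)  [4]
  a=36..38: none
  a=39: (39, -12, 43), (39, 12, 43)  [2]
  a=40: none
  a=41: (41, -18, 42), (41, 18, 42)  [2]
  a=42..46: none
Total reduced forms: 1 + 1 + 1 + 2 + 1 + 2 + 2 + 2 + 2 + 2 + 2 + 2 + 2 + 2 + 2 + 2 + 2 + 2 + 2 + 2 + 4 + 2 + 2 = 44
h = 44

44


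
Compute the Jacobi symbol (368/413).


Compute (368/413) via quadratic reciprocity:
  pull out 2: (2/413) = -1  (since 413 mod 8 = 5)
  pull out 2: (2/413) = -1  (since 413 mod 8 = 5)
  pull out 2: (2/413) = -1  (since 413 mod 8 = 5)
  pull out 2: (2/413) = -1  (since 413 mod 8 = 5)
  reciprocity: (23/413) -> +(413/23)
  reduce: (22/23)
  pull out 2: (2/23) = +1  (since 23 mod 8 = 7)
  reciprocity: (11/23) -> -(23/11)
  reduce: (1/11)
  (1/11) = 1
Product of signs = -1

-1


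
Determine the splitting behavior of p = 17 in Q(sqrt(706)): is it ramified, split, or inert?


K = Q(sqrt(706)). Since d mod 4 = 2, disc(K) = 2824.
Check p | disc: 2824 mod 17 = 2.
p does not divide disc. Compute Legendre symbol (d/p):
9^((17-1)/2) mod 17 = 1
(d/p) = 1, so p splits: (p) = P*P' with e=1, f=1, g=2.
Therefore p is split.

split


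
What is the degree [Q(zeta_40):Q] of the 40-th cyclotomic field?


The degree equals Euler's totient phi(40).
40 = 2^3 * 5
phi(40) = 16

16


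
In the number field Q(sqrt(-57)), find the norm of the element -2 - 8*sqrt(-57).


N(a + b*sqrt(d)) = a^2 - d*b^2
= (-2)^2 - (-57)*(-8)^2
= 4 + 3648
= 3652

3652


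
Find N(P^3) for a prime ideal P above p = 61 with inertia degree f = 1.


N(P^a) = p^(a*f)
= 61^(3*1)
= 61^3
= 226981

226981


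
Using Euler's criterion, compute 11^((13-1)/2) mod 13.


p = 13 is prime and the exponent is (p-1)/2 = 6, so by Euler's criterion 11^6 = (11/13) = +1 or -1 mod 13.
Compute by square-and-multiply:
  6 = 4 + 2 (binary 110)
  Repeated squaring mod 13: 11^1 = 11, 11^2 = 4, 11^4 = 3
  11^6 = 11^4 * 11^2 = 3 * 4 mod 13
    3 * 4 = 12 = 12 mod 13
  11^6 = 12 mod 13
Result 12 = p - 1 = -1 mod 13: 11 is a quadratic non-residue mod 13. As a residue in [0, p-1] the value is 12.
11^6 mod 13 = 12

12


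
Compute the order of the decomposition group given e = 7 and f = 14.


|D_P| = e * f
= 7 * 14
= 98

98


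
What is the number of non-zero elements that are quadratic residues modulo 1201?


For prime p, the number of non-zero quadratic residues is (p-1)/2.
= (1201-1)/2
= 600

600


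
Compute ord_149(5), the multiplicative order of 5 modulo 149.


We want ord_149(5), the smallest k >= 1 with 5^k = 1 mod 149.
n = 149 = 149, phi(149) = 148; the order divides phi(n).
Divisors of 148: 1, 2, 4, 37, 74, 148
Repeated squaring mod 149: 5^1 = 5, 5^2 = 25, 5^4 = 29, 5^8 = 96, 5^16 = 127, 5^32 = 37, 5^64 = 28, 5^128 = 39
Test divisors in increasing order:
  k=1: 5^1 = 5 mod 149
  k=2: 5^2 = 25 mod 149
  k=4: 5^4 = 29 mod 149
  k=37: 5^37 = 37 * 29 * 5 = 1 mod 149  <- first divisor giving 1
Order = 37

37


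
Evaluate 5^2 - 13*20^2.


x^2 - d*y^2
= 5^2 - 13*20^2
= 25 - 5200
= -5175

-5175


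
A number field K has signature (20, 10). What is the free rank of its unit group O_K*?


By Dirichlet's unit theorem:
rank = r1 + r2 - 1
= 20 + 10 - 1
= 29

29


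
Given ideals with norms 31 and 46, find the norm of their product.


N(IJ) = N(I) * N(J)
= 31 * 46
= 1426

1426


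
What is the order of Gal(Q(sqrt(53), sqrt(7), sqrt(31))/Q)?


The 3 square roots of distinct primes are multiplicatively independent over Q,
so [K:Q] = 2^3 and Gal(K/Q) is isomorphic to (Z/2Z)^3.
|Gal| = 2^3 = 8

8


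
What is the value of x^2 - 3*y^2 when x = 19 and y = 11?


x^2 - d*y^2
= 19^2 - 3*11^2
= 361 - 363
= -2

-2


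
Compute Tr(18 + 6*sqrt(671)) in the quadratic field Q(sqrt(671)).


Tr(a + b*sqrt(d)) = (a + b*sqrt(d)) + (a - b*sqrt(d)) = 2a
= 2 * (18)
= 36

36


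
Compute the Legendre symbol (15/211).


p = 211 is prime, so compute (15/211) with the reciprocity algorithm (Jacobi-symbol steps: pull out 2s via (2/n), flip via reciprocity, reduce):
  reciprocity: (15/211) -> -(211/15)
  reduce: (1/15)
  (1/15) = 1
Product of signs = -1
(15/211) = -1

-1


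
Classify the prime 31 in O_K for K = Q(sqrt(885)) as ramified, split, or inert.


K = Q(sqrt(885)). Since d mod 4 = 1, disc(K) = 885.
Check p | disc: 885 mod 31 = 17.
p does not divide disc. Compute Legendre symbol (d/p):
17^((31-1)/2) mod 31 = -1
(d/p) = -1, so p is inert: (p) stays prime with e=1, f=2, g=1.
Therefore p is inert.

inert


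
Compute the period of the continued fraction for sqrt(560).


Run the CF algorithm for sqrt(560).
a_0 = floor(sqrt(560)) = 23; set m_0=0, q_0=1.
Recurrence: m' = q*a - m,  q' = (d - m'^2)/q,  a' = floor((a_0 + m')/q').
  step 1: m=23, q=31, a=1
  step 2: m=8, q=16, a=1
  step 3: m=8, q=31, a=1
  step 4: m=23, q=1, a=46
a_4 = 2*a_0 = 46, so the period closes here.
sqrt(560) = [23; 1, 1, 1, 46]
Period length = 4

4


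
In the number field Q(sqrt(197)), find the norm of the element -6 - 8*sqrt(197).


N(a + b*sqrt(d)) = a^2 - d*b^2
= (-6)^2 - (197)*(-8)^2
= 36 - 12608
= -12572

-12572


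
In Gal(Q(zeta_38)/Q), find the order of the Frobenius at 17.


The Frobenius at p in Gal(Q(zeta_n)/Q) = (Z/nZ)* is the class of p, so its order is ord_38(17), the smallest k >= 1 with 17^k = 1 mod 38.
n = 38 = 2 * 19, phi(38) = 18; the order divides phi(n).
Divisors of 18: 1, 2, 3, 6, 9, 18
Repeated squaring mod 38: 17^1 = 17, 17^2 = 23, 17^4 = 35, 17^8 = 9, 17^16 = 5
Test divisors in increasing order:
  k=1: 17^1 = 17 mod 38
  k=2: 17^2 = 23 mod 38
  k=3: 17^3 = 23 * 17 = 11 mod 38
  k=6: 17^6 = 35 * 23 = 7 mod 38
  k=9: 17^9 = 9 * 17 = 1 mod 38  <- first divisor giving 1
Order = 9

9


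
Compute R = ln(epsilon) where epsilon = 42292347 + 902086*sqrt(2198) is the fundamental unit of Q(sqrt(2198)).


epsilon = 42292347 + 902086*sqrt(2198)
= 8.4585e+07
R = ln(8.4585e+07)
= 18.2533

18.2533


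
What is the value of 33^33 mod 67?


p = 67 is prime and the exponent is (p-1)/2 = 33, so by Euler's criterion 33^33 = (33/67) = +1 or -1 mod 67.
Compute by square-and-multiply:
  33 = 32 + 1 (binary 100001)
  Repeated squaring mod 67: 33^1 = 33, 33^2 = 17, 33^4 = 21, 33^8 = 39, 33^16 = 47, 33^32 = 65
  33^33 = 33^32 * 33^1 = 65 * 33 mod 67
    65 * 33 = 2145 = 1 mod 67
  33^33 = 1 mod 67
Result 1: 33 is a quadratic residue mod 67.
33^33 mod 67 = 1

1


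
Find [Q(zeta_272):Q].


The degree equals Euler's totient phi(272).
272 = 2^4 * 17
phi(272) = 128

128


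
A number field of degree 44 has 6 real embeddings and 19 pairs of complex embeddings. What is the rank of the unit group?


By Dirichlet's unit theorem:
rank = r1 + r2 - 1
= 6 + 19 - 1
= 24

24


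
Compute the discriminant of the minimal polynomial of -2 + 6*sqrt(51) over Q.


The element -2 + 6*sqrt(51) has minimal polynomial:
x^2 + 4*x - 1832
Discriminant = (4)^2 - 4*(-1832)
= 16 + 7328
= 7344

7344


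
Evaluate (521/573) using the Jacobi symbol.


Compute (521/573) via quadratic reciprocity:
  reciprocity: (521/573) -> +(573/521)
  reduce: (52/521)
  pull out 2: (2/521) = +1  (since 521 mod 8 = 1)
  pull out 2: (2/521) = +1  (since 521 mod 8 = 1)
  reciprocity: (13/521) -> +(521/13)
  reduce: (1/13)
  (1/13) = 1
Product of signs = 1

1


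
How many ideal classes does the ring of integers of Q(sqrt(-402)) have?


K = Q(sqrt(-402)). d mod 4 = 2, so D = disc(K) = 4d = -1608
h(K) equals the number of primitive reduced positive-definite forms (a, b, c) = a*x^2 + b*x*y + c*y^2 with b^2 - 4ac = D,
where reduced means |b| <= a <= c, with b >= 0 whenever |b| = a or a = c, and primitive means gcd(a, b, c) = 1.
Reduced forces 3a^2 <= |D| = 1608, so 1 <= a <= 23; b must have the parity of D, and c = (b^2 - D)/(4a) must be an integer >= a.
Enumerate a = 1..23, b in [-a, a]:
  a=1: (1, 0, 402)  [1]
  a=2: (2, 0, 201)  [1]
  a=3: (3, 0, 134)  [1]
  a=4..5: none
  a=6: (6, 0, 67)  [1]
  a=7: (7, -4, 58), (7, 4, 58)  [2]
  a=8..10: none
  a=11: (11, -8, 38), (11, 8, 38)  [2]
  a=12: none
  a=13: (13, -2, 31), (13, 2, 31)  [2]
  a=14: (14, -4, 29), (14, 4, 29)  [2]
  a=15..18: none
  a=19: (19, -8, 22), (19, 8, 22)  [2]
  a=20: none
  a=21: (21, -18, 23), (21, 18, 23)  [2]
  a=22..23: none
Total reduced forms: 1 + 1 + 1 + 1 + 2 + 2 + 2 + 2 + 2 + 2 = 16
h = 16

16


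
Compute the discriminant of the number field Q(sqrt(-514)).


For K = Q(sqrt(d)) with d squarefree: disc(K) = d if d = 1 mod 4, and disc(K) = 4d if d = 2 or 3 mod 4.
Here d = -514, and d mod 4 = 2.
d = 2 mod 4, not 1 (O_K = Z[sqrt(d)]), so disc(K) = 4d = 4 * (-514) = -2056

-2056
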